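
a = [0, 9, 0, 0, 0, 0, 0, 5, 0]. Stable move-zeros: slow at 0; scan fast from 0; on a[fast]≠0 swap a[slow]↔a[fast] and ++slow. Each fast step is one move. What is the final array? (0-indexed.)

[9, 5, 0, 0, 0, 0, 0, 0, 0]

slow=0 fast=0: a[fast]=0, fast++
slow=0 fast=1: a[fast]=9≠0 swap→a[0]=9, slow++,fast++
slow=1 fast=2: a[fast]=0, fast++
slow=1 fast=3: a[fast]=0, fast++
slow=1 fast=4: a[fast]=0, fast++
slow=1 fast=5: a[fast]=0, fast++
slow=1 fast=6: a[fast]=0, fast++
slow=1 fast=7: a[fast]=5≠0 swap→a[1]=5, slow++,fast++
slow=2 fast=8: a[fast]=0, fast++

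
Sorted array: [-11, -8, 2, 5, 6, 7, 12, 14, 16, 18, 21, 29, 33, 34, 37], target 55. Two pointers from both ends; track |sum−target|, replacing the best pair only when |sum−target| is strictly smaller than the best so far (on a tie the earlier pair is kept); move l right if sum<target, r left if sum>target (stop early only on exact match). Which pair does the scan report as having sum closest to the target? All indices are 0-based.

pair (18, 37) with sum 55 (|Δ|=0)

[0,14] -11+37=26 d=29 * → l++
[1,14] -8+37=29 d=26 * → l++
[2,14] 2+37=39 d=16 * → l++
[3,14] 5+37=42 d=13 * → l++
[4,14] 6+37=43 d=12 * → l++
[5,14] 7+37=44 d=11 * → l++
[6,14] 12+37=49 d=6 * → l++
[7,14] 14+37=51 d=4 * → l++
[8,14] 16+37=53 d=2 * → l++
[9,14] 18+37=55 d=0 * → stop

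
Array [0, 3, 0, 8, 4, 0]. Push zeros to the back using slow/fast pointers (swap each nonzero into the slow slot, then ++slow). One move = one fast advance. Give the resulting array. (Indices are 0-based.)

[3, 8, 4, 0, 0, 0]

(s=0,f=0) a[fast]=0 → fast++
(s=0,f=1) a[fast]=3≠0 swap→a[0]=3 → slow++,fast++
(s=1,f=2) a[fast]=0 → fast++
(s=1,f=3) a[fast]=8≠0 swap→a[1]=8 → slow++,fast++
(s=2,f=4) a[fast]=4≠0 swap→a[2]=4 → slow++,fast++
(s=3,f=5) a[fast]=0 → fast++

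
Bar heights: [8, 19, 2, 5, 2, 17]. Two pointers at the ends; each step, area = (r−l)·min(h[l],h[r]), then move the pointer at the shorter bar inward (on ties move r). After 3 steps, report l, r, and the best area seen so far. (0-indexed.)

l=1, r=3, best area=68

l=0 r=5: min(8,17)*5=40 best=40 *, l++
l=1 r=5: min(19,17)*4=68 best=68 *, r--
l=1 r=4: min(19,2)*3=6 best=68, r--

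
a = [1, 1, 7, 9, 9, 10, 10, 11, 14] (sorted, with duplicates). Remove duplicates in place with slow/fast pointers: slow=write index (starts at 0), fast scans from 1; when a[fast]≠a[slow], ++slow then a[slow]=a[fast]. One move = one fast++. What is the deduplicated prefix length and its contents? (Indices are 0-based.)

slow=0 fast=1: a[fast]=1=a[slow] dup, fast++
slow=0 fast=2: a[fast]=7≠a[slow]=1 write a[1]=7, slow++,fast++
slow=1 fast=3: a[fast]=9≠a[slow]=7 write a[2]=9, slow++,fast++
slow=2 fast=4: a[fast]=9=a[slow] dup, fast++
slow=2 fast=5: a[fast]=10≠a[slow]=9 write a[3]=10, slow++,fast++
slow=3 fast=6: a[fast]=10=a[slow] dup, fast++
slow=3 fast=7: a[fast]=11≠a[slow]=10 write a[4]=11, slow++,fast++
slow=4 fast=8: a[fast]=14≠a[slow]=11 write a[5]=14, slow++,fast++

length 6; prefix = [1, 7, 9, 10, 11, 14]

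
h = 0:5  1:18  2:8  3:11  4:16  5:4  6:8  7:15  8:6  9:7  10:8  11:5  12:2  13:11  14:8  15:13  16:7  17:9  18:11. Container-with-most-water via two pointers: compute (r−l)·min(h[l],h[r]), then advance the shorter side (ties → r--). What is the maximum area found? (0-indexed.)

max area = 187

[0,18] min(5,11)*18=90 best=90 * → l++
[1,18] min(18,11)*17=187 best=187 * → r--
[1,17] min(18,9)*16=144 best=187 → r--
[1,16] min(18,7)*15=105 best=187 → r--
[1,15] min(18,13)*14=182 best=187 → r--
[1,14] min(18,8)*13=104 best=187 → r--
[1,13] min(18,11)*12=132 best=187 → r--
[1,12] min(18,2)*11=22 best=187 → r--
[1,11] min(18,5)*10=50 best=187 → r--
[1,10] min(18,8)*9=72 best=187 → r--
[1,9] min(18,7)*8=56 best=187 → r--
[1,8] min(18,6)*7=42 best=187 → r--
[1,7] min(18,15)*6=90 best=187 → r--
[1,6] min(18,8)*5=40 best=187 → r--
[1,5] min(18,4)*4=16 best=187 → r--
[1,4] min(18,16)*3=48 best=187 → r--
[1,3] min(18,11)*2=22 best=187 → r--
[1,2] min(18,8)*1=8 best=187 → r--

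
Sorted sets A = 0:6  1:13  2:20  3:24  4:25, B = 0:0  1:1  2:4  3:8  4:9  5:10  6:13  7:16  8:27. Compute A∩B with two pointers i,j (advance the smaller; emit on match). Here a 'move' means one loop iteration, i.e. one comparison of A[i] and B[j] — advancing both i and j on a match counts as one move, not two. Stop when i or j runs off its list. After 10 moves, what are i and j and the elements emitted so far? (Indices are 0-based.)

i=3, j=8, emitted=[13]

[i=0,j=0] 6>0 → j++
[i=0,j=1] 6>1 → j++
[i=0,j=2] 6>4 → j++
[i=0,j=3] 6<8 → i++
[i=1,j=3] 13>8 → j++
[i=1,j=4] 13>9 → j++
[i=1,j=5] 13>10 → j++
[i=1,j=6] 13==13 emit → i++,j++
[i=2,j=7] 20>16 → j++
[i=2,j=8] 20<27 → i++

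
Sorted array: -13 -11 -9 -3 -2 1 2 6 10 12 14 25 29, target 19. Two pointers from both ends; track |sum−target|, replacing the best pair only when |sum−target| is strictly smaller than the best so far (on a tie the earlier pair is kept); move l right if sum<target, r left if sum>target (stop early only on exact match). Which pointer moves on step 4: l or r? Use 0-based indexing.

l

[0,12] -13+29=16 d=3 * → l++
[1,12] -11+29=18 d=1 * → l++
[2,12] -9+29=20 d=1 → r--
[2,11] -9+25=16 d=3 → l++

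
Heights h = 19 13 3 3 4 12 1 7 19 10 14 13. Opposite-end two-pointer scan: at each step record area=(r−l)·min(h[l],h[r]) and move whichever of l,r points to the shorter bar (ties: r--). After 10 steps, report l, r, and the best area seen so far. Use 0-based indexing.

l=0, r=1, best area=152

l=0 r=11: min(19,13)*11=143 best=143 *, r--
l=0 r=10: min(19,14)*10=140 best=143, r--
l=0 r=9: min(19,10)*9=90 best=143, r--
l=0 r=8: min(19,19)*8=152 best=152 *, r--
l=0 r=7: min(19,7)*7=49 best=152, r--
l=0 r=6: min(19,1)*6=6 best=152, r--
l=0 r=5: min(19,12)*5=60 best=152, r--
l=0 r=4: min(19,4)*4=16 best=152, r--
l=0 r=3: min(19,3)*3=9 best=152, r--
l=0 r=2: min(19,3)*2=6 best=152, r--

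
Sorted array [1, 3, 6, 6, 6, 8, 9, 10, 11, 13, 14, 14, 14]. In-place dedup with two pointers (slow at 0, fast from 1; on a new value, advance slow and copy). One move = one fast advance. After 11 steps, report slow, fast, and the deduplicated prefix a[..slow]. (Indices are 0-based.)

(s=0,f=1) a[fast]=3≠a[slow]=1 write a[1]=3 → slow++,fast++
(s=1,f=2) a[fast]=6≠a[slow]=3 write a[2]=6 → slow++,fast++
(s=2,f=3) a[fast]=6=a[slow] dup → fast++
(s=2,f=4) a[fast]=6=a[slow] dup → fast++
(s=2,f=5) a[fast]=8≠a[slow]=6 write a[3]=8 → slow++,fast++
(s=3,f=6) a[fast]=9≠a[slow]=8 write a[4]=9 → slow++,fast++
(s=4,f=7) a[fast]=10≠a[slow]=9 write a[5]=10 → slow++,fast++
(s=5,f=8) a[fast]=11≠a[slow]=10 write a[6]=11 → slow++,fast++
(s=6,f=9) a[fast]=13≠a[slow]=11 write a[7]=13 → slow++,fast++
(s=7,f=10) a[fast]=14≠a[slow]=13 write a[8]=14 → slow++,fast++
(s=8,f=11) a[fast]=14=a[slow] dup → fast++

slow=8, fast=12, prefix=[1, 3, 6, 8, 9, 10, 11, 13, 14]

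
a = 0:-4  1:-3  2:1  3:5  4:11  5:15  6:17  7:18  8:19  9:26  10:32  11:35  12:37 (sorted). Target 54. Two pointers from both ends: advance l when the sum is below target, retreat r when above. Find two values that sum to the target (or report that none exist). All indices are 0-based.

(17, 37)

l=0 r=12: -4+37=33 <54, l++
l=1 r=12: -3+37=34 <54, l++
l=2 r=12: 1+37=38 <54, l++
l=3 r=12: 5+37=42 <54, l++
l=4 r=12: 11+37=48 <54, l++
l=5 r=12: 15+37=52 <54, l++
l=6 r=12: 17+37=54, found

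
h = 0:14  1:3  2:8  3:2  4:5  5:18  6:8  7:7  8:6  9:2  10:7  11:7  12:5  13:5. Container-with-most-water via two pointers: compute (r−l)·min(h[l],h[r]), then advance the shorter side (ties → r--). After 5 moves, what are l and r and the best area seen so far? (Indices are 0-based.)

[0,13] min(14,5)*13=65 best=65 * → r--
[0,12] min(14,5)*12=60 best=65 → r--
[0,11] min(14,7)*11=77 best=77 * → r--
[0,10] min(14,7)*10=70 best=77 → r--
[0,9] min(14,2)*9=18 best=77 → r--

l=0, r=8, best area=77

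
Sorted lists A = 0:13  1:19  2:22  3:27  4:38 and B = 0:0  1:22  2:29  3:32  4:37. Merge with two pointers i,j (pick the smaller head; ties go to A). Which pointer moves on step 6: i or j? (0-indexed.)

i

[i=0,j=0] A[i]=13>B[j]=0 take 0 → j++
[i=0,j=1] A[i]=13<=B[j]=22 take 13 → i++
[i=1,j=1] A[i]=19<=B[j]=22 take 19 → i++
[i=2,j=1] A[i]=22<=B[j]=22 take 22 → i++
[i=3,j=1] A[i]=27>B[j]=22 take 22 → j++
[i=3,j=2] A[i]=27<=B[j]=29 take 27 → i++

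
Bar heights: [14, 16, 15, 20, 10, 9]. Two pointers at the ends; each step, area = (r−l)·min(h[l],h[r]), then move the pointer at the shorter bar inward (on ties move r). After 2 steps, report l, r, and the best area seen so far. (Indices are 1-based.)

l=1, r=4, best area=45

[1,6] min(14,9)*5=45 best=45 * → r--
[1,5] min(14,10)*4=40 best=45 → r--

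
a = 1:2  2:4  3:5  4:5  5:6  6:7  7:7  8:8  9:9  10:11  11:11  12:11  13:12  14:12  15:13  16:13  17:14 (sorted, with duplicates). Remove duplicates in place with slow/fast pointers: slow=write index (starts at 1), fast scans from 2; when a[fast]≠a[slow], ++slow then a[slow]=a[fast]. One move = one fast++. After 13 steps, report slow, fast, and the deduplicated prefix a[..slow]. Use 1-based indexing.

(s=1,f=2) a[fast]=4≠a[slow]=2 write a[2]=4 → slow++,fast++
(s=2,f=3) a[fast]=5≠a[slow]=4 write a[3]=5 → slow++,fast++
(s=3,f=4) a[fast]=5=a[slow] dup → fast++
(s=3,f=5) a[fast]=6≠a[slow]=5 write a[4]=6 → slow++,fast++
(s=4,f=6) a[fast]=7≠a[slow]=6 write a[5]=7 → slow++,fast++
(s=5,f=7) a[fast]=7=a[slow] dup → fast++
(s=5,f=8) a[fast]=8≠a[slow]=7 write a[6]=8 → slow++,fast++
(s=6,f=9) a[fast]=9≠a[slow]=8 write a[7]=9 → slow++,fast++
(s=7,f=10) a[fast]=11≠a[slow]=9 write a[8]=11 → slow++,fast++
(s=8,f=11) a[fast]=11=a[slow] dup → fast++
(s=8,f=12) a[fast]=11=a[slow] dup → fast++
(s=8,f=13) a[fast]=12≠a[slow]=11 write a[9]=12 → slow++,fast++
(s=9,f=14) a[fast]=12=a[slow] dup → fast++

slow=9, fast=15, prefix=[2, 4, 5, 6, 7, 8, 9, 11, 12]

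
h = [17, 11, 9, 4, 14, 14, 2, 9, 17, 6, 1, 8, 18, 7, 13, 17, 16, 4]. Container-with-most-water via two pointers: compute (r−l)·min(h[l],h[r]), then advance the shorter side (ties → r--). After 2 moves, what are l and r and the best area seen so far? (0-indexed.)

l=0, r=15, best area=256

l=0 r=17: min(17,4)*17=68 best=68 *, r--
l=0 r=16: min(17,16)*16=256 best=256 *, r--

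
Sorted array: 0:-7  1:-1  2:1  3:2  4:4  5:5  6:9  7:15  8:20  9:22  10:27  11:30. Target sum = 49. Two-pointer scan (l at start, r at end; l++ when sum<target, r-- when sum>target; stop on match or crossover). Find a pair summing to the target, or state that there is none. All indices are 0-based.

[0,11] -7+30=23 <49 → l++
[1,11] -1+30=29 <49 → l++
[2,11] 1+30=31 <49 → l++
[3,11] 2+30=32 <49 → l++
[4,11] 4+30=34 <49 → l++
[5,11] 5+30=35 <49 → l++
[6,11] 9+30=39 <49 → l++
[7,11] 15+30=45 <49 → l++
[8,11] 20+30=50 >49 → r--
[8,10] 20+27=47 <49 → l++
[9,10] 22+27=49 → found

(22, 27)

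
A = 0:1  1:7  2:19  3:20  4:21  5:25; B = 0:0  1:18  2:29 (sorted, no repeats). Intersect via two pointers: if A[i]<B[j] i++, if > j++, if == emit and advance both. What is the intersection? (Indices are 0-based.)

intersection = []

i=0 j=0: 1>0, j++
i=0 j=1: 1<18, i++
i=1 j=1: 7<18, i++
i=2 j=1: 19>18, j++
i=2 j=2: 19<29, i++
i=3 j=2: 20<29, i++
i=4 j=2: 21<29, i++
i=5 j=2: 25<29, i++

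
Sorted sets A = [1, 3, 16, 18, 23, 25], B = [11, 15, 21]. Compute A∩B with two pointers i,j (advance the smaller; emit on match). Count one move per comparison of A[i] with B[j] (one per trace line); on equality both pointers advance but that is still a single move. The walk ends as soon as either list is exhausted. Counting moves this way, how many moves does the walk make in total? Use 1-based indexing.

7 moves

i=1 j=1: 1<11, i++
i=2 j=1: 3<11, i++
i=3 j=1: 16>11, j++
i=3 j=2: 16>15, j++
i=3 j=3: 16<21, i++
i=4 j=3: 18<21, i++
i=5 j=3: 23>21, j++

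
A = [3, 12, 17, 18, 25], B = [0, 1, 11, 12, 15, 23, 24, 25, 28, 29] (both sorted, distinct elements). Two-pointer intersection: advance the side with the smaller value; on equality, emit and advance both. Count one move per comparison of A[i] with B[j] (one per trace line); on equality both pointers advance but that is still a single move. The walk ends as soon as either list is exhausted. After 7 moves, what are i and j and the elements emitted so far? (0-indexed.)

i=3, j=5, emitted=[12]

i=0 j=0: 3>0, j++
i=0 j=1: 3>1, j++
i=0 j=2: 3<11, i++
i=1 j=2: 12>11, j++
i=1 j=3: 12==12 emit, i++,j++
i=2 j=4: 17>15, j++
i=2 j=5: 17<23, i++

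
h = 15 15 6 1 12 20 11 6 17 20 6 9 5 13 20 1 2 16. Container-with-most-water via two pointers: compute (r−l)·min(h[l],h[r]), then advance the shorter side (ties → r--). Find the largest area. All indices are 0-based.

max area = 255

l=0 r=17: min(15,16)*17=255 best=255 *, l++
l=1 r=17: min(15,16)*16=240 best=255, l++
l=2 r=17: min(6,16)*15=90 best=255, l++
l=3 r=17: min(1,16)*14=14 best=255, l++
l=4 r=17: min(12,16)*13=156 best=255, l++
l=5 r=17: min(20,16)*12=192 best=255, r--
l=5 r=16: min(20,2)*11=22 best=255, r--
l=5 r=15: min(20,1)*10=10 best=255, r--
l=5 r=14: min(20,20)*9=180 best=255, r--
l=5 r=13: min(20,13)*8=104 best=255, r--
l=5 r=12: min(20,5)*7=35 best=255, r--
l=5 r=11: min(20,9)*6=54 best=255, r--
l=5 r=10: min(20,6)*5=30 best=255, r--
l=5 r=9: min(20,20)*4=80 best=255, r--
l=5 r=8: min(20,17)*3=51 best=255, r--
l=5 r=7: min(20,6)*2=12 best=255, r--
l=5 r=6: min(20,11)*1=11 best=255, r--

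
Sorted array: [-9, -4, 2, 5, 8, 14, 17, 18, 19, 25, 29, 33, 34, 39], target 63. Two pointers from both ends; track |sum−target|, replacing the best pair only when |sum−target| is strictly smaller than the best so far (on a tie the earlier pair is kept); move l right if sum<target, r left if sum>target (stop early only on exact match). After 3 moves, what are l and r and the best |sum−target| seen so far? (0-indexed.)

[0,13] -9+39=30 d=33 * → l++
[1,13] -4+39=35 d=28 * → l++
[2,13] 2+39=41 d=22 * → l++

l=3, r=13, best |Δ|=22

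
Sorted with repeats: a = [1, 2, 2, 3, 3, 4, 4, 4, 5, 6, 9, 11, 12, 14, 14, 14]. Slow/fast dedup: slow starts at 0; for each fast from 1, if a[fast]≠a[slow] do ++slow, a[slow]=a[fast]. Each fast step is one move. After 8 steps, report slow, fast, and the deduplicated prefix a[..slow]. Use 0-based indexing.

slow=0 fast=1: a[fast]=2≠a[slow]=1 write a[1]=2, slow++,fast++
slow=1 fast=2: a[fast]=2=a[slow] dup, fast++
slow=1 fast=3: a[fast]=3≠a[slow]=2 write a[2]=3, slow++,fast++
slow=2 fast=4: a[fast]=3=a[slow] dup, fast++
slow=2 fast=5: a[fast]=4≠a[slow]=3 write a[3]=4, slow++,fast++
slow=3 fast=6: a[fast]=4=a[slow] dup, fast++
slow=3 fast=7: a[fast]=4=a[slow] dup, fast++
slow=3 fast=8: a[fast]=5≠a[slow]=4 write a[4]=5, slow++,fast++

slow=4, fast=9, prefix=[1, 2, 3, 4, 5]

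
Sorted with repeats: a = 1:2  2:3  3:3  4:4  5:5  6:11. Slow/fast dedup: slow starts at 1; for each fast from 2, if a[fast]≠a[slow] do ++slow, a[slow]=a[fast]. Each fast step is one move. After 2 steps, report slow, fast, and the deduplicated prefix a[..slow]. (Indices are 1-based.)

slow=1 fast=2: a[fast]=3≠a[slow]=2 write a[2]=3, slow++,fast++
slow=2 fast=3: a[fast]=3=a[slow] dup, fast++

slow=2, fast=4, prefix=[2, 3]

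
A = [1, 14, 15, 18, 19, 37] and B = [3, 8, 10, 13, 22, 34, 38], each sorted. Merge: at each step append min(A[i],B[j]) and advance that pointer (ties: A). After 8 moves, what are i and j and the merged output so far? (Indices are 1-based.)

i=1 j=1: A[i]=1<=B[j]=3 take 1, i++
i=2 j=1: A[i]=14>B[j]=3 take 3, j++
i=2 j=2: A[i]=14>B[j]=8 take 8, j++
i=2 j=3: A[i]=14>B[j]=10 take 10, j++
i=2 j=4: A[i]=14>B[j]=13 take 13, j++
i=2 j=5: A[i]=14<=B[j]=22 take 14, i++
i=3 j=5: A[i]=15<=B[j]=22 take 15, i++
i=4 j=5: A[i]=18<=B[j]=22 take 18, i++

i=5, j=5, merged so far=[1, 3, 8, 10, 13, 14, 15, 18]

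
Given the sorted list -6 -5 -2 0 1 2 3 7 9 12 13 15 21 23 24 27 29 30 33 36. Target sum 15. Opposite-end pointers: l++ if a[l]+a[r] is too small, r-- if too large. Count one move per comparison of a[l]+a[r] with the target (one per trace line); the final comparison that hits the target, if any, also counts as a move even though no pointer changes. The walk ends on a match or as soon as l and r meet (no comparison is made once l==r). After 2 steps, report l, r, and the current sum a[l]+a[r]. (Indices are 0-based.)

[0,19] -6+36=30 >15 → r--
[0,18] -6+33=27 >15 → r--

l=0, r=17, sum=24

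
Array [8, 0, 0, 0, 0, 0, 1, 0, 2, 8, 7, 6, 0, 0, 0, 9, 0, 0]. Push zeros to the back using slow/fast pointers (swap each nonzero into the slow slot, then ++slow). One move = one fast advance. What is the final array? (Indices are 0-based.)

(s=0,f=0) a[fast]=8≠0 swap→a[0]=8 → slow++,fast++
(s=1,f=1) a[fast]=0 → fast++
(s=1,f=2) a[fast]=0 → fast++
(s=1,f=3) a[fast]=0 → fast++
(s=1,f=4) a[fast]=0 → fast++
(s=1,f=5) a[fast]=0 → fast++
(s=1,f=6) a[fast]=1≠0 swap→a[1]=1 → slow++,fast++
(s=2,f=7) a[fast]=0 → fast++
(s=2,f=8) a[fast]=2≠0 swap→a[2]=2 → slow++,fast++
(s=3,f=9) a[fast]=8≠0 swap→a[3]=8 → slow++,fast++
(s=4,f=10) a[fast]=7≠0 swap→a[4]=7 → slow++,fast++
(s=5,f=11) a[fast]=6≠0 swap→a[5]=6 → slow++,fast++
(s=6,f=12) a[fast]=0 → fast++
(s=6,f=13) a[fast]=0 → fast++
(s=6,f=14) a[fast]=0 → fast++
(s=6,f=15) a[fast]=9≠0 swap→a[6]=9 → slow++,fast++
(s=7,f=16) a[fast]=0 → fast++
(s=7,f=17) a[fast]=0 → fast++

[8, 1, 2, 8, 7, 6, 9, 0, 0, 0, 0, 0, 0, 0, 0, 0, 0, 0]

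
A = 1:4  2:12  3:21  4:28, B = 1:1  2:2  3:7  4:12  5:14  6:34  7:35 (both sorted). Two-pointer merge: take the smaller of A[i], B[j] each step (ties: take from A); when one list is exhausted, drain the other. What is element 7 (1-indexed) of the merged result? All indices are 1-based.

i=1 j=1: A[i]=4>B[j]=1 take 1, j++
i=1 j=2: A[i]=4>B[j]=2 take 2, j++
i=1 j=3: A[i]=4<=B[j]=7 take 4, i++
i=2 j=3: A[i]=12>B[j]=7 take 7, j++
i=2 j=4: A[i]=12<=B[j]=12 take 12, i++
i=3 j=4: A[i]=21>B[j]=12 take 12, j++
i=3 j=5: A[i]=21>B[j]=14 take 14, j++
i=3 j=6: A[i]=21<=B[j]=34 take 21, i++
i=4 j=6: A[i]=28<=B[j]=34 take 28, i++
i=5 j=6: A done, take B[j]=34, j++
i=5 j=7: A done, take B[j]=35, j++

merged[7] = 14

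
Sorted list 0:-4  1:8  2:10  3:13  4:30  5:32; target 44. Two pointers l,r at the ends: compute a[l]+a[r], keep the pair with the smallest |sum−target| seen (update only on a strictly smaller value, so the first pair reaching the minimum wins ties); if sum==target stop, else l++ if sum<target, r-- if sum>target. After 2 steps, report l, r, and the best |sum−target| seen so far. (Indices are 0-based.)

[0,5] -4+32=28 d=16 * → l++
[1,5] 8+32=40 d=4 * → l++

l=2, r=5, best |Δ|=4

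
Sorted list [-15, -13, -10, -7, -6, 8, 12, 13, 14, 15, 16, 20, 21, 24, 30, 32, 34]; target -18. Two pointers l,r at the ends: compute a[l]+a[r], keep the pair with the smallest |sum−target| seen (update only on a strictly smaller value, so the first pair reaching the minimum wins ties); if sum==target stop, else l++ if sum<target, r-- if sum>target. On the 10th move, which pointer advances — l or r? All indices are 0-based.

l=0 r=16: -15+34=19 d=37 *, r--
l=0 r=15: -15+32=17 d=35 *, r--
l=0 r=14: -15+30=15 d=33 *, r--
l=0 r=13: -15+24=9 d=27 *, r--
l=0 r=12: -15+21=6 d=24 *, r--
l=0 r=11: -15+20=5 d=23 *, r--
l=0 r=10: -15+16=1 d=19 *, r--
l=0 r=9: -15+15=0 d=18 *, r--
l=0 r=8: -15+14=-1 d=17 *, r--
l=0 r=7: -15+13=-2 d=16 *, r--

r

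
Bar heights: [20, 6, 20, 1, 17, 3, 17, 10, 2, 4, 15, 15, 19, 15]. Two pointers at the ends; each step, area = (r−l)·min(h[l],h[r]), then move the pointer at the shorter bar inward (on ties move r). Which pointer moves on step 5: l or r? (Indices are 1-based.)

r

l=1 r=14: min(20,15)*13=195 best=195 *, r--
l=1 r=13: min(20,19)*12=228 best=228 *, r--
l=1 r=12: min(20,15)*11=165 best=228, r--
l=1 r=11: min(20,15)*10=150 best=228, r--
l=1 r=10: min(20,4)*9=36 best=228, r--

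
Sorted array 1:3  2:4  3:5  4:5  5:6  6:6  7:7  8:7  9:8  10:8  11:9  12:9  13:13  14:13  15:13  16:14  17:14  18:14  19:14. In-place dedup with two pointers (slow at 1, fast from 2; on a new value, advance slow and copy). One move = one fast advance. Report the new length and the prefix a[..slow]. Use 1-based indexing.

length 9; prefix = [3, 4, 5, 6, 7, 8, 9, 13, 14]

(s=1,f=2) a[fast]=4≠a[slow]=3 write a[2]=4 → slow++,fast++
(s=2,f=3) a[fast]=5≠a[slow]=4 write a[3]=5 → slow++,fast++
(s=3,f=4) a[fast]=5=a[slow] dup → fast++
(s=3,f=5) a[fast]=6≠a[slow]=5 write a[4]=6 → slow++,fast++
(s=4,f=6) a[fast]=6=a[slow] dup → fast++
(s=4,f=7) a[fast]=7≠a[slow]=6 write a[5]=7 → slow++,fast++
(s=5,f=8) a[fast]=7=a[slow] dup → fast++
(s=5,f=9) a[fast]=8≠a[slow]=7 write a[6]=8 → slow++,fast++
(s=6,f=10) a[fast]=8=a[slow] dup → fast++
(s=6,f=11) a[fast]=9≠a[slow]=8 write a[7]=9 → slow++,fast++
(s=7,f=12) a[fast]=9=a[slow] dup → fast++
(s=7,f=13) a[fast]=13≠a[slow]=9 write a[8]=13 → slow++,fast++
(s=8,f=14) a[fast]=13=a[slow] dup → fast++
(s=8,f=15) a[fast]=13=a[slow] dup → fast++
(s=8,f=16) a[fast]=14≠a[slow]=13 write a[9]=14 → slow++,fast++
(s=9,f=17) a[fast]=14=a[slow] dup → fast++
(s=9,f=18) a[fast]=14=a[slow] dup → fast++
(s=9,f=19) a[fast]=14=a[slow] dup → fast++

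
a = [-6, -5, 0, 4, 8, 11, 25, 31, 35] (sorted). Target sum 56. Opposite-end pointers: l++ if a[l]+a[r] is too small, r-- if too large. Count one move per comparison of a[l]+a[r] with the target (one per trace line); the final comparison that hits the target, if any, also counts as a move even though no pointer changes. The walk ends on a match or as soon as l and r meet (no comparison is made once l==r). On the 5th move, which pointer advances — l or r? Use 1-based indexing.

l=1 r=9: -6+35=29 <56, l++
l=2 r=9: -5+35=30 <56, l++
l=3 r=9: 0+35=35 <56, l++
l=4 r=9: 4+35=39 <56, l++
l=5 r=9: 8+35=43 <56, l++

l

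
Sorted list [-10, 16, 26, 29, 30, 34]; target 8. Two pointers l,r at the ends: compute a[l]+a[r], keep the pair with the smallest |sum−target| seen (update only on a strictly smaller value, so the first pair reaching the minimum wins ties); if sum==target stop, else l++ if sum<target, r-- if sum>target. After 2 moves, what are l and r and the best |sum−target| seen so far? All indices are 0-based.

l=0 r=5: -10+34=24 d=16 *, r--
l=0 r=4: -10+30=20 d=12 *, r--

l=0, r=3, best |Δ|=12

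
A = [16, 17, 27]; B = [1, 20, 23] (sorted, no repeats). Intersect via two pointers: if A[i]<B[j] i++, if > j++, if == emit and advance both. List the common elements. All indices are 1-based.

[i=1,j=1] 16>1 → j++
[i=1,j=2] 16<20 → i++
[i=2,j=2] 17<20 → i++
[i=3,j=2] 27>20 → j++
[i=3,j=3] 27>23 → j++

intersection = []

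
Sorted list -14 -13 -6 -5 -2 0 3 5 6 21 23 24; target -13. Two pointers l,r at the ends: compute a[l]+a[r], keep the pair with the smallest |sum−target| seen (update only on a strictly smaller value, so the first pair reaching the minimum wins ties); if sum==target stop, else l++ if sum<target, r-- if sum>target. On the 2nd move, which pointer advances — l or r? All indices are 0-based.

r

l=0 r=11: -14+24=10 d=23 *, r--
l=0 r=10: -14+23=9 d=22 *, r--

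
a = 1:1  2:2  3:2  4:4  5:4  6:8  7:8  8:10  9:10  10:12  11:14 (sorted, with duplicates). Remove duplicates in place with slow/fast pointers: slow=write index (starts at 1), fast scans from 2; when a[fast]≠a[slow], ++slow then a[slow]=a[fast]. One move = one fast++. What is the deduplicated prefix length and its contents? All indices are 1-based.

slow=1 fast=2: a[fast]=2≠a[slow]=1 write a[2]=2, slow++,fast++
slow=2 fast=3: a[fast]=2=a[slow] dup, fast++
slow=2 fast=4: a[fast]=4≠a[slow]=2 write a[3]=4, slow++,fast++
slow=3 fast=5: a[fast]=4=a[slow] dup, fast++
slow=3 fast=6: a[fast]=8≠a[slow]=4 write a[4]=8, slow++,fast++
slow=4 fast=7: a[fast]=8=a[slow] dup, fast++
slow=4 fast=8: a[fast]=10≠a[slow]=8 write a[5]=10, slow++,fast++
slow=5 fast=9: a[fast]=10=a[slow] dup, fast++
slow=5 fast=10: a[fast]=12≠a[slow]=10 write a[6]=12, slow++,fast++
slow=6 fast=11: a[fast]=14≠a[slow]=12 write a[7]=14, slow++,fast++

length 7; prefix = [1, 2, 4, 8, 10, 12, 14]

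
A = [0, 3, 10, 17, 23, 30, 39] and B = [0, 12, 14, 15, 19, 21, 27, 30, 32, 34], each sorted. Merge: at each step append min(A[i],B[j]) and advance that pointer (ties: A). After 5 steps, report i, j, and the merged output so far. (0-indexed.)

i=3, j=2, merged so far=[0, 0, 3, 10, 12]

i=0 j=0: A[i]=0<=B[j]=0 take 0, i++
i=1 j=0: A[i]=3>B[j]=0 take 0, j++
i=1 j=1: A[i]=3<=B[j]=12 take 3, i++
i=2 j=1: A[i]=10<=B[j]=12 take 10, i++
i=3 j=1: A[i]=17>B[j]=12 take 12, j++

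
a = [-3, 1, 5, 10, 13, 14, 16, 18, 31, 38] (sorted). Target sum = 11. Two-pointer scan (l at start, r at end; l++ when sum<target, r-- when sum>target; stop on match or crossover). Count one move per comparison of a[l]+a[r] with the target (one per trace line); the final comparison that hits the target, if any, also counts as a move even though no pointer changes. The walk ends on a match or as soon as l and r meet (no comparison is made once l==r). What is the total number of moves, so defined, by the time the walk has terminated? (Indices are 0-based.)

l=0 r=9: -3+38=35 >11, r--
l=0 r=8: -3+31=28 >11, r--
l=0 r=7: -3+18=15 >11, r--
l=0 r=6: -3+16=13 >11, r--
l=0 r=5: -3+14=11, found

5 moves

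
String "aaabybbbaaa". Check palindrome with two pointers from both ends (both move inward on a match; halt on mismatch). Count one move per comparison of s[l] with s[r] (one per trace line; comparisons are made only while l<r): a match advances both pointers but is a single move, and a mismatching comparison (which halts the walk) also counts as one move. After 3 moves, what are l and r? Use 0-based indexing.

[0,10] 'a'=='a' → l++,r--
[1,9] 'a'=='a' → l++,r--
[2,8] 'a'=='a' → l++,r--

l=3, r=7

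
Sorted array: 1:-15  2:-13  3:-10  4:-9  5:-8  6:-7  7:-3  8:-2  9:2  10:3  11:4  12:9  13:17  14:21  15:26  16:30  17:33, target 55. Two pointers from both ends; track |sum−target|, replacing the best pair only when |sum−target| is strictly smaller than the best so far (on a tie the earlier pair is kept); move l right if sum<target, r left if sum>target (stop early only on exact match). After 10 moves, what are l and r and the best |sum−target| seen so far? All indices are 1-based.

l=11, r=17, best |Δ|=19

[1,17] -15+33=18 d=37 * → l++
[2,17] -13+33=20 d=35 * → l++
[3,17] -10+33=23 d=32 * → l++
[4,17] -9+33=24 d=31 * → l++
[5,17] -8+33=25 d=30 * → l++
[6,17] -7+33=26 d=29 * → l++
[7,17] -3+33=30 d=25 * → l++
[8,17] -2+33=31 d=24 * → l++
[9,17] 2+33=35 d=20 * → l++
[10,17] 3+33=36 d=19 * → l++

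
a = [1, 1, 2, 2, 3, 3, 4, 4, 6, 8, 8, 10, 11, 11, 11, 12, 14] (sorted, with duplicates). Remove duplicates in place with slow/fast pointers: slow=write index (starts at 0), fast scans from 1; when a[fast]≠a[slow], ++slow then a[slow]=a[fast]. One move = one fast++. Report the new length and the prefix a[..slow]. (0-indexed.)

(s=0,f=1) a[fast]=1=a[slow] dup → fast++
(s=0,f=2) a[fast]=2≠a[slow]=1 write a[1]=2 → slow++,fast++
(s=1,f=3) a[fast]=2=a[slow] dup → fast++
(s=1,f=4) a[fast]=3≠a[slow]=2 write a[2]=3 → slow++,fast++
(s=2,f=5) a[fast]=3=a[slow] dup → fast++
(s=2,f=6) a[fast]=4≠a[slow]=3 write a[3]=4 → slow++,fast++
(s=3,f=7) a[fast]=4=a[slow] dup → fast++
(s=3,f=8) a[fast]=6≠a[slow]=4 write a[4]=6 → slow++,fast++
(s=4,f=9) a[fast]=8≠a[slow]=6 write a[5]=8 → slow++,fast++
(s=5,f=10) a[fast]=8=a[slow] dup → fast++
(s=5,f=11) a[fast]=10≠a[slow]=8 write a[6]=10 → slow++,fast++
(s=6,f=12) a[fast]=11≠a[slow]=10 write a[7]=11 → slow++,fast++
(s=7,f=13) a[fast]=11=a[slow] dup → fast++
(s=7,f=14) a[fast]=11=a[slow] dup → fast++
(s=7,f=15) a[fast]=12≠a[slow]=11 write a[8]=12 → slow++,fast++
(s=8,f=16) a[fast]=14≠a[slow]=12 write a[9]=14 → slow++,fast++

length 10; prefix = [1, 2, 3, 4, 6, 8, 10, 11, 12, 14]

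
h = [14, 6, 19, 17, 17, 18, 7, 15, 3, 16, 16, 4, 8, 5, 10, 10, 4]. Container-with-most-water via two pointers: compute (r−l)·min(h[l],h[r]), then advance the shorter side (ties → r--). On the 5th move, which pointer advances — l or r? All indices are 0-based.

r

l=0 r=16: min(14,4)*16=64 best=64 *, r--
l=0 r=15: min(14,10)*15=150 best=150 *, r--
l=0 r=14: min(14,10)*14=140 best=150, r--
l=0 r=13: min(14,5)*13=65 best=150, r--
l=0 r=12: min(14,8)*12=96 best=150, r--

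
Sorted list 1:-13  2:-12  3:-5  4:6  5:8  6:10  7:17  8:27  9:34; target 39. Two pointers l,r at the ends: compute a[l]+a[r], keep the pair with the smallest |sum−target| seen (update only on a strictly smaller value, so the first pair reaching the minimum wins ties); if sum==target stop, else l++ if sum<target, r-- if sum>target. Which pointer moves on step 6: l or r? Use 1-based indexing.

l=1 r=9: -13+34=21 d=18 *, l++
l=2 r=9: -12+34=22 d=17 *, l++
l=3 r=9: -5+34=29 d=10 *, l++
l=4 r=9: 6+34=40 d=1 *, r--
l=4 r=8: 6+27=33 d=6, l++
l=5 r=8: 8+27=35 d=4, l++

l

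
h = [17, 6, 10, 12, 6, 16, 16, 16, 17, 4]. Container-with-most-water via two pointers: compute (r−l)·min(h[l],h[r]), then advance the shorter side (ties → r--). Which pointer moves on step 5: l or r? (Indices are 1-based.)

l=1 r=10: min(17,4)*9=36 best=36 *, r--
l=1 r=9: min(17,17)*8=136 best=136 *, r--
l=1 r=8: min(17,16)*7=112 best=136, r--
l=1 r=7: min(17,16)*6=96 best=136, r--
l=1 r=6: min(17,16)*5=80 best=136, r--

r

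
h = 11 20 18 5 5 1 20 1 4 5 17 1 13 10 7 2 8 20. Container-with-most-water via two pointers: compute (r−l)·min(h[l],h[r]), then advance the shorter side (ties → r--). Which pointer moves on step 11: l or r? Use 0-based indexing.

l=0 r=17: min(11,20)*17=187 best=187 *, l++
l=1 r=17: min(20,20)*16=320 best=320 *, r--
l=1 r=16: min(20,8)*15=120 best=320, r--
l=1 r=15: min(20,2)*14=28 best=320, r--
l=1 r=14: min(20,7)*13=91 best=320, r--
l=1 r=13: min(20,10)*12=120 best=320, r--
l=1 r=12: min(20,13)*11=143 best=320, r--
l=1 r=11: min(20,1)*10=10 best=320, r--
l=1 r=10: min(20,17)*9=153 best=320, r--
l=1 r=9: min(20,5)*8=40 best=320, r--
l=1 r=8: min(20,4)*7=28 best=320, r--

r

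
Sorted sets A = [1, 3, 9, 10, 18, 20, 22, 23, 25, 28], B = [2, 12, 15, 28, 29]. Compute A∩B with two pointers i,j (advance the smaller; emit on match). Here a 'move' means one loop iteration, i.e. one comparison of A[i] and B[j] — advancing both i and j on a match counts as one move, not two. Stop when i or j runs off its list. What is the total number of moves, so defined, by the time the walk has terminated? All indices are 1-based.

[i=1,j=1] 1<2 → i++
[i=2,j=1] 3>2 → j++
[i=2,j=2] 3<12 → i++
[i=3,j=2] 9<12 → i++
[i=4,j=2] 10<12 → i++
[i=5,j=2] 18>12 → j++
[i=5,j=3] 18>15 → j++
[i=5,j=4] 18<28 → i++
[i=6,j=4] 20<28 → i++
[i=7,j=4] 22<28 → i++
[i=8,j=4] 23<28 → i++
[i=9,j=4] 25<28 → i++
[i=10,j=4] 28==28 emit → i++,j++

13 moves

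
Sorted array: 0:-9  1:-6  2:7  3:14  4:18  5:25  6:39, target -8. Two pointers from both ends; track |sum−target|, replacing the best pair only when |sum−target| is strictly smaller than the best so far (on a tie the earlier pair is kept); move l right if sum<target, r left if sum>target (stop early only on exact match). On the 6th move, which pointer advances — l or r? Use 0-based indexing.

l

[0,6] -9+39=30 d=38 * → r--
[0,5] -9+25=16 d=24 * → r--
[0,4] -9+18=9 d=17 * → r--
[0,3] -9+14=5 d=13 * → r--
[0,2] -9+7=-2 d=6 * → r--
[0,1] -9+-6=-15 d=7 → l++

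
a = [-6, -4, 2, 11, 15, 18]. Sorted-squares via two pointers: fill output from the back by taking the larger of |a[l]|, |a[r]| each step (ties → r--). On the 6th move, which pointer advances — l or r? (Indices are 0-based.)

l=0 r=5: |-6|<=|18| out[5]=324, r--
l=0 r=4: |-6|<=|15| out[4]=225, r--
l=0 r=3: |-6|<=|11| out[3]=121, r--
l=0 r=2: |-6|>|2| out[2]=36, l++
l=1 r=2: |-4|>|2| out[1]=16, l++
l=2 r=2: |2|<=|2| out[0]=4, r--

r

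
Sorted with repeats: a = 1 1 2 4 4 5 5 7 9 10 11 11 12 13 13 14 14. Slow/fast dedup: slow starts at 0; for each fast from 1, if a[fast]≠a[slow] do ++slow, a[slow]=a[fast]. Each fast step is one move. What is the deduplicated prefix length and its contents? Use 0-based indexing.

length 11; prefix = [1, 2, 4, 5, 7, 9, 10, 11, 12, 13, 14]

(s=0,f=1) a[fast]=1=a[slow] dup → fast++
(s=0,f=2) a[fast]=2≠a[slow]=1 write a[1]=2 → slow++,fast++
(s=1,f=3) a[fast]=4≠a[slow]=2 write a[2]=4 → slow++,fast++
(s=2,f=4) a[fast]=4=a[slow] dup → fast++
(s=2,f=5) a[fast]=5≠a[slow]=4 write a[3]=5 → slow++,fast++
(s=3,f=6) a[fast]=5=a[slow] dup → fast++
(s=3,f=7) a[fast]=7≠a[slow]=5 write a[4]=7 → slow++,fast++
(s=4,f=8) a[fast]=9≠a[slow]=7 write a[5]=9 → slow++,fast++
(s=5,f=9) a[fast]=10≠a[slow]=9 write a[6]=10 → slow++,fast++
(s=6,f=10) a[fast]=11≠a[slow]=10 write a[7]=11 → slow++,fast++
(s=7,f=11) a[fast]=11=a[slow] dup → fast++
(s=7,f=12) a[fast]=12≠a[slow]=11 write a[8]=12 → slow++,fast++
(s=8,f=13) a[fast]=13≠a[slow]=12 write a[9]=13 → slow++,fast++
(s=9,f=14) a[fast]=13=a[slow] dup → fast++
(s=9,f=15) a[fast]=14≠a[slow]=13 write a[10]=14 → slow++,fast++
(s=10,f=16) a[fast]=14=a[slow] dup → fast++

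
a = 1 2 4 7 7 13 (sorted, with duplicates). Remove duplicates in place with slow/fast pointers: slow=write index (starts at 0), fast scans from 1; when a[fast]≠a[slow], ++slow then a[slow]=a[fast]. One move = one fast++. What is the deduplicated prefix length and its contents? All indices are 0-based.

slow=0 fast=1: a[fast]=2≠a[slow]=1 write a[1]=2, slow++,fast++
slow=1 fast=2: a[fast]=4≠a[slow]=2 write a[2]=4, slow++,fast++
slow=2 fast=3: a[fast]=7≠a[slow]=4 write a[3]=7, slow++,fast++
slow=3 fast=4: a[fast]=7=a[slow] dup, fast++
slow=3 fast=5: a[fast]=13≠a[slow]=7 write a[4]=13, slow++,fast++

length 5; prefix = [1, 2, 4, 7, 13]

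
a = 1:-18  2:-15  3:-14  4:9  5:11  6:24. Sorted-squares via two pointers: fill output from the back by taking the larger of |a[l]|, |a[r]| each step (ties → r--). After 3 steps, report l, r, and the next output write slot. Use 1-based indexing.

[1,6] |-18|<=|24| out[6]=576 → r--
[1,5] |-18|>|11| out[5]=324 → l++
[2,5] |-15|>|11| out[4]=225 → l++

l=3, r=5, next write slot=3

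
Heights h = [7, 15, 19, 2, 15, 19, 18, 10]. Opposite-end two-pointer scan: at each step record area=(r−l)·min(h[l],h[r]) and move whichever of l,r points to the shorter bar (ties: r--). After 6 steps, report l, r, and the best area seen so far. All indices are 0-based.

[0,7] min(7,10)*7=49 best=49 * → l++
[1,7] min(15,10)*6=60 best=60 * → r--
[1,6] min(15,18)*5=75 best=75 * → l++
[2,6] min(19,18)*4=72 best=75 → r--
[2,5] min(19,19)*3=57 best=75 → r--
[2,4] min(19,15)*2=30 best=75 → r--

l=2, r=3, best area=75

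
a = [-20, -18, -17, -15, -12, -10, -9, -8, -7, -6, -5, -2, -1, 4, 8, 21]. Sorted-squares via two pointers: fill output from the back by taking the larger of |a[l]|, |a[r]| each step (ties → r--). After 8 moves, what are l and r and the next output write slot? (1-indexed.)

l=1 r=16: |-20|<=|21| out[16]=441, r--
l=1 r=15: |-20|>|8| out[15]=400, l++
l=2 r=15: |-18|>|8| out[14]=324, l++
l=3 r=15: |-17|>|8| out[13]=289, l++
l=4 r=15: |-15|>|8| out[12]=225, l++
l=5 r=15: |-12|>|8| out[11]=144, l++
l=6 r=15: |-10|>|8| out[10]=100, l++
l=7 r=15: |-9|>|8| out[9]=81, l++

l=8, r=15, next write slot=8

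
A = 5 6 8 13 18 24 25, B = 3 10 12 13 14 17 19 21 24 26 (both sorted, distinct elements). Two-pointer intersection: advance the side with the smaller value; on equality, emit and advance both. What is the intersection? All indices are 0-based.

[i=0,j=0] 5>3 → j++
[i=0,j=1] 5<10 → i++
[i=1,j=1] 6<10 → i++
[i=2,j=1] 8<10 → i++
[i=3,j=1] 13>10 → j++
[i=3,j=2] 13>12 → j++
[i=3,j=3] 13==13 emit → i++,j++
[i=4,j=4] 18>14 → j++
[i=4,j=5] 18>17 → j++
[i=4,j=6] 18<19 → i++
[i=5,j=6] 24>19 → j++
[i=5,j=7] 24>21 → j++
[i=5,j=8] 24==24 emit → i++,j++
[i=6,j=9] 25<26 → i++

intersection = [13, 24]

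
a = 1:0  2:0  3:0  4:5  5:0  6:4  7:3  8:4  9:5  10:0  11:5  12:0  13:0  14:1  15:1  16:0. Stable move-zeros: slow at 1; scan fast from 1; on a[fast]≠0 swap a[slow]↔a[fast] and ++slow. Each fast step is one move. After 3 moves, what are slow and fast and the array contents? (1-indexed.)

slow=1, fast=4, a=[0, 0, 0, 5, 0, 4, 3, 4, 5, 0, 5, 0, 0, 1, 1, 0]

(s=1,f=1) a[fast]=0 → fast++
(s=1,f=2) a[fast]=0 → fast++
(s=1,f=3) a[fast]=0 → fast++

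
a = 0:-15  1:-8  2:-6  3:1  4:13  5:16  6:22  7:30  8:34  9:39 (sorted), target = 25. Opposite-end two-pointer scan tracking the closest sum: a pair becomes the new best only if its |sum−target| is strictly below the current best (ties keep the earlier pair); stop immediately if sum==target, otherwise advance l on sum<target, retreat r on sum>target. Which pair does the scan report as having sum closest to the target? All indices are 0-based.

[0,9] -15+39=24 d=1 * → l++
[1,9] -8+39=31 d=6 → r--
[1,8] -8+34=26 d=1 → r--
[1,7] -8+30=22 d=3 → l++
[2,7] -6+30=24 d=1 → l++
[3,7] 1+30=31 d=6 → r--
[3,6] 1+22=23 d=2 → l++
[4,6] 13+22=35 d=10 → r--
[4,5] 13+16=29 d=4 → r--

pair (-15, 39) with sum 24 (|Δ|=1)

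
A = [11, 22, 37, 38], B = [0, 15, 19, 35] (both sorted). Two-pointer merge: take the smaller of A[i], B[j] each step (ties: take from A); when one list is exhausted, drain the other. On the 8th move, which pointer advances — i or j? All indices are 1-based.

i=1 j=1: A[i]=11>B[j]=0 take 0, j++
i=1 j=2: A[i]=11<=B[j]=15 take 11, i++
i=2 j=2: A[i]=22>B[j]=15 take 15, j++
i=2 j=3: A[i]=22>B[j]=19 take 19, j++
i=2 j=4: A[i]=22<=B[j]=35 take 22, i++
i=3 j=4: A[i]=37>B[j]=35 take 35, j++
i=3 j=5: B done, take A[i]=37, i++
i=4 j=5: B done, take A[i]=38, i++

i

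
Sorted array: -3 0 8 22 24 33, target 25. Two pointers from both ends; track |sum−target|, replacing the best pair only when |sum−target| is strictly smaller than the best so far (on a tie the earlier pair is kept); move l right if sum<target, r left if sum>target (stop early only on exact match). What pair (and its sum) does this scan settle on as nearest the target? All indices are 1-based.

pair (0, 24) with sum 24 (|Δ|=1)

[1,6] -3+33=30 d=5 * → r--
[1,5] -3+24=21 d=4 * → l++
[2,5] 0+24=24 d=1 * → l++
[3,5] 8+24=32 d=7 → r--
[3,4] 8+22=30 d=5 → r--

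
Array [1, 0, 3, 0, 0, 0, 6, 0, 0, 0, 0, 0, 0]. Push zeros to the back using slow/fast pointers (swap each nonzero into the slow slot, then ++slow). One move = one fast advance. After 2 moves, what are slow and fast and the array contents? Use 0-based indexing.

slow=1, fast=2, a=[1, 0, 3, 0, 0, 0, 6, 0, 0, 0, 0, 0, 0]

slow=0 fast=0: a[fast]=1≠0 swap→a[0]=1, slow++,fast++
slow=1 fast=1: a[fast]=0, fast++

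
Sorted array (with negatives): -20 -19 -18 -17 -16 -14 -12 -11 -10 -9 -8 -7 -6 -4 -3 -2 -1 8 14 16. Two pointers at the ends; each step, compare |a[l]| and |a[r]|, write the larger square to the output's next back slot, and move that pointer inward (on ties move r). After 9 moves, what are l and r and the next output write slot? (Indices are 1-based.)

[1,20] |-20|>|16| out[20]=400 → l++
[2,20] |-19|>|16| out[19]=361 → l++
[3,20] |-18|>|16| out[18]=324 → l++
[4,20] |-17|>|16| out[17]=289 → l++
[5,20] |-16|<=|16| out[16]=256 → r--
[5,19] |-16|>|14| out[15]=256 → l++
[6,19] |-14|<=|14| out[14]=196 → r--
[6,18] |-14|>|8| out[13]=196 → l++
[7,18] |-12|>|8| out[12]=144 → l++

l=8, r=18, next write slot=11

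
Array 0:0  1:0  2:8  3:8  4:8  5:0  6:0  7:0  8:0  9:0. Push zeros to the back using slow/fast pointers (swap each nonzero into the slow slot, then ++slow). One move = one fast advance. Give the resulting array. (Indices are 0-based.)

(s=0,f=0) a[fast]=0 → fast++
(s=0,f=1) a[fast]=0 → fast++
(s=0,f=2) a[fast]=8≠0 swap→a[0]=8 → slow++,fast++
(s=1,f=3) a[fast]=8≠0 swap→a[1]=8 → slow++,fast++
(s=2,f=4) a[fast]=8≠0 swap→a[2]=8 → slow++,fast++
(s=3,f=5) a[fast]=0 → fast++
(s=3,f=6) a[fast]=0 → fast++
(s=3,f=7) a[fast]=0 → fast++
(s=3,f=8) a[fast]=0 → fast++
(s=3,f=9) a[fast]=0 → fast++

[8, 8, 8, 0, 0, 0, 0, 0, 0, 0]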